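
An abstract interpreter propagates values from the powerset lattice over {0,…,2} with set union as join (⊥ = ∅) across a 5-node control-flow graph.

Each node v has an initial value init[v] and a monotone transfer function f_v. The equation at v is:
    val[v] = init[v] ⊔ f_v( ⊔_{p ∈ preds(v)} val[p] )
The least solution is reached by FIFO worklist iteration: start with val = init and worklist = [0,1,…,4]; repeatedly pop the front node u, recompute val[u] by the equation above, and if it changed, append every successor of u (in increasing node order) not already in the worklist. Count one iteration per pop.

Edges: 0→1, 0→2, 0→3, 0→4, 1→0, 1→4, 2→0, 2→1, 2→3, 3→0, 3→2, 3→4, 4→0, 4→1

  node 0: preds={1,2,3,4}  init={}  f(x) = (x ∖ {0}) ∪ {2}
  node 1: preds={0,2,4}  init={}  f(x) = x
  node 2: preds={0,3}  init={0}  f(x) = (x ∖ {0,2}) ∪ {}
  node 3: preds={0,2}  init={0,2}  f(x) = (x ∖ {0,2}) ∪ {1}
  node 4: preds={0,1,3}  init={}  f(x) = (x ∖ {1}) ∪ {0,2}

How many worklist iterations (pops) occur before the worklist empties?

11

Worklist (11 pops):
  #1 pop 0: in={0,2} → {2} (was {}); enqueue []
  #2 pop 1: in={0,2} → {0,2} (was {}); enqueue [0]
  #3 pop 2: in={0,2} → {0} (no change)
  #4 pop 3: in={0,2} → {0,1,2} (was {0,2}); enqueue [2]
  #5 pop 4: in={0,1,2} → {0,2} (was {}); enqueue [1]
  #6 pop 0: in={0,1,2} → {1,2} (was {2}); enqueue [3,4]
  #7 pop 2: in={0,1,2} → {0,1} (was {0}); enqueue [0]
  #8 pop 1: in={0,1,2} → {0,1,2} (was {0,2}); enqueue []
  #9 pop 3: in={0,1,2} → {0,1,2} (no change)
  #10 pop 4: in={0,1,2} → {0,2} (no change)
  #11 pop 0: in={0,1,2} → {1,2} (no change)

Fixpoint:
  val[0] = {1,2}
  val[1] = {0,1,2}
  val[2] = {0,1}
  val[3] = {0,1,2}
  val[4] = {0,2}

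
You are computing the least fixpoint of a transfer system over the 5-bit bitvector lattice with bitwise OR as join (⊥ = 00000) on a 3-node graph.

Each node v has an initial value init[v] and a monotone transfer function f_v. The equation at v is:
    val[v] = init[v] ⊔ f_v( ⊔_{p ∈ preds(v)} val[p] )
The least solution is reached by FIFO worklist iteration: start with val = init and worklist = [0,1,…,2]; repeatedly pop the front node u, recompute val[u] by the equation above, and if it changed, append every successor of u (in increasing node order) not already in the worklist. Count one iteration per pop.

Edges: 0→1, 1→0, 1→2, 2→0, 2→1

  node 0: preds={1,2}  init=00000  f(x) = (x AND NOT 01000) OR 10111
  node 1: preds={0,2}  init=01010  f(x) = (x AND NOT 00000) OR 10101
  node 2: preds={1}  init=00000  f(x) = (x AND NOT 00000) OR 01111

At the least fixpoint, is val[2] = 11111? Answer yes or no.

yes

Iteration log — 5 steps:
  step 1. node 0  ⊔preds=01010  new=10111  old=00000  +wl: 
  step 2. node 1  ⊔preds=10111  new=11111  old=01010  +wl: 0
  step 3. node 2  ⊔preds=11111  new=11111  old=00000  +wl: 1
  step 4. node 0  ⊔preds=11111  new=10111  stable
  step 5. node 1  ⊔preds=11111  new=11111  stable

Least fixpoint reached:
  node 0: 10111
  node 1: 11111
  node 2: 11111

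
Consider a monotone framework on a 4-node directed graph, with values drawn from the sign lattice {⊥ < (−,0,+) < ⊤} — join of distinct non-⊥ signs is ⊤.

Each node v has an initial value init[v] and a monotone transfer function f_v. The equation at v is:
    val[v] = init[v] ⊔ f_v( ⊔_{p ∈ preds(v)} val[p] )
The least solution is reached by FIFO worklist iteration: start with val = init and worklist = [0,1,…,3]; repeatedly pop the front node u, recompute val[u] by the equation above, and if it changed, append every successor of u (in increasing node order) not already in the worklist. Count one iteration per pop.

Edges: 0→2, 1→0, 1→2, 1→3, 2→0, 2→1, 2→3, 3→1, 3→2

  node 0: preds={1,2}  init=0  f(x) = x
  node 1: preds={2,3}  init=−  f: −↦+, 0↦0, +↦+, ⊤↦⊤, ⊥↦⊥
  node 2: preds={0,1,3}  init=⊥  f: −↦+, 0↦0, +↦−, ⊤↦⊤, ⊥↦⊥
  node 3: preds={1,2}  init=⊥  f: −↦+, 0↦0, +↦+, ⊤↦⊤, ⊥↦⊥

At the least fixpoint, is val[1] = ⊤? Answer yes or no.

Worklist (9 pops):
  #1 pop 0: in=− → ⊤ (was 0); enqueue []
  #2 pop 1: in=⊥ → − (no change)
  #3 pop 2: in=⊤ → ⊤ (was ⊥); enqueue [0,1]
  #4 pop 3: in=⊤ → ⊤ (was ⊥); enqueue [2]
  #5 pop 0: in=⊤ → ⊤ (no change)
  #6 pop 1: in=⊤ → ⊤ (was −); enqueue [0,3]
  #7 pop 2: in=⊤ → ⊤ (no change)
  #8 pop 0: in=⊤ → ⊤ (no change)
  #9 pop 3: in=⊤ → ⊤ (no change)

Fixpoint:
  val[0] = ⊤
  val[1] = ⊤
  val[2] = ⊤
  val[3] = ⊤

yes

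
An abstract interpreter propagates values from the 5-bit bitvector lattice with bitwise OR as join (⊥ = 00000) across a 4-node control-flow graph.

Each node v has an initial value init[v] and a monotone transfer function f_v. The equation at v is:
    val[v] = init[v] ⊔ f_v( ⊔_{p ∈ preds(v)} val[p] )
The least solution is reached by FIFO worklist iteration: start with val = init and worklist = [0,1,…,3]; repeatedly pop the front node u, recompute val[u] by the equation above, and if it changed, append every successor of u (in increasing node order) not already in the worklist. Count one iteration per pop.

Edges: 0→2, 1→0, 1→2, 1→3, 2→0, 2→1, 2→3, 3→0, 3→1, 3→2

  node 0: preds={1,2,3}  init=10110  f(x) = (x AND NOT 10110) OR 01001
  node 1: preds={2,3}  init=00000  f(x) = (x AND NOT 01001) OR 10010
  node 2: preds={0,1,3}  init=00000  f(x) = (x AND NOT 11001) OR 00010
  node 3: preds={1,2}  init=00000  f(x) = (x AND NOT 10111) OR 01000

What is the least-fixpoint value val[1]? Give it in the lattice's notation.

Trace (9 dequeues):
  [1] u=0 | in 00000 | out 11111 | prev 10110 | push {}
  [2] u=1 | in 00000 | out 10010 | prev 00000 | push {0}
  [3] u=2 | in 11111 | out 00110 | prev 00000 | push {1}
  [4] u=3 | in 10110 | out 01000 | prev 00000 | push {2}
  [5] u=0 | in 11110 | out 11111 | ==
  [6] u=1 | in 01110 | out 10110 | prev 10010 | push {0,3}
  [7] u=2 | in 11111 | out 00110 | ==
  [8] u=0 | in 11110 | out 11111 | ==
  [9] u=3 | in 10110 | out 01000 | ==

Converged values:
  [0] 11111
  [1] 10110
  [2] 00110
  [3] 01000

10110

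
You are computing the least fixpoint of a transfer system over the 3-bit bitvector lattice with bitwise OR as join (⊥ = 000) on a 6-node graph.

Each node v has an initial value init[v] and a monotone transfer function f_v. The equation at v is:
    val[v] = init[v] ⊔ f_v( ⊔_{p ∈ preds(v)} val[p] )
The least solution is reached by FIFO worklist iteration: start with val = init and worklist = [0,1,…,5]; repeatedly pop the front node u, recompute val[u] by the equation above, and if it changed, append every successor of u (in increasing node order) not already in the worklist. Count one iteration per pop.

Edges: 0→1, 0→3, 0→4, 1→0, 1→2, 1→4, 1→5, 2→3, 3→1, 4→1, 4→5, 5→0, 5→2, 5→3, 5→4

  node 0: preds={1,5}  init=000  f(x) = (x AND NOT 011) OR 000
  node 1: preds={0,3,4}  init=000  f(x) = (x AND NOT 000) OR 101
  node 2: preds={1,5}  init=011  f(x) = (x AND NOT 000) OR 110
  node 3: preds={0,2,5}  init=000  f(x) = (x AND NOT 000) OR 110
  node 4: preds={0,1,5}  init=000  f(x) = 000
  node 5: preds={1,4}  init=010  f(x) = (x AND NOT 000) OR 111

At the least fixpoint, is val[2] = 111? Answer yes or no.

yes

Iteration log — 13 steps:
  step 1. node 0  ⊔preds=010  new=000  stable
  step 2. node 1  ⊔preds=000  new=101  old=000  +wl: 0
  step 3. node 2  ⊔preds=111  new=111  old=011  +wl: 
  step 4. node 3  ⊔preds=111  new=111  old=000  +wl: 1
  step 5. node 4  ⊔preds=111  new=000  stable
  step 6. node 5  ⊔preds=101  new=111  old=010  +wl: 2,3,4
  step 7. node 0  ⊔preds=111  new=100  old=000  +wl: 
  step 8. node 1  ⊔preds=111  new=111  old=101  +wl: 0,5
  step 9. node 2  ⊔preds=111  new=111  stable
  step 10. node 3  ⊔preds=111  new=111  stable
  step 11. node 4  ⊔preds=111  new=000  stable
  step 12. node 0  ⊔preds=111  new=100  stable
  step 13. node 5  ⊔preds=111  new=111  stable

Least fixpoint reached:
  node 0: 100
  node 1: 111
  node 2: 111
  node 3: 111
  node 4: 000
  node 5: 111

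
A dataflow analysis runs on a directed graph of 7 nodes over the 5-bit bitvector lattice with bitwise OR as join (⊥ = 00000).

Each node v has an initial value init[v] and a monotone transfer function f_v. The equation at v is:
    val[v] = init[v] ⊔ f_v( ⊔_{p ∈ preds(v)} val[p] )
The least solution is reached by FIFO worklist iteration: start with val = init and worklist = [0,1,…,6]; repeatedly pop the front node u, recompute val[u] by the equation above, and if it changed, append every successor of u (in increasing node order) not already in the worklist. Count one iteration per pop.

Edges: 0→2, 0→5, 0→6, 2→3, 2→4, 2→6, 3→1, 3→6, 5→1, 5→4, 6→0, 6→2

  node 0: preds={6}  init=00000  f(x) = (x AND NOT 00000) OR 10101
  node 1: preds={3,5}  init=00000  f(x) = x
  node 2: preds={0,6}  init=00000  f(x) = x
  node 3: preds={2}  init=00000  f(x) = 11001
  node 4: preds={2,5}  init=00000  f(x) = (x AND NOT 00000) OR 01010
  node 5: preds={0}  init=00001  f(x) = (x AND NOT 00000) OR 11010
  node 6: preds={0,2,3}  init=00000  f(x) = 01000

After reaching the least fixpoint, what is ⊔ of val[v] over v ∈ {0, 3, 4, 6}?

11111

Iteration log — 15 steps:
  step 1. node 0  ⊔preds=00000  new=10101  old=00000  +wl: 
  step 2. node 1  ⊔preds=00001  new=00001  old=00000  +wl: 
  step 3. node 2  ⊔preds=10101  new=10101  old=00000  +wl: 
  step 4. node 3  ⊔preds=10101  new=11001  old=00000  +wl: 1
  step 5. node 4  ⊔preds=10101  new=11111  old=00000  +wl: 
  step 6. node 5  ⊔preds=10101  new=11111  old=00001  +wl: 4
  step 7. node 6  ⊔preds=11101  new=01000  old=00000  +wl: 0,2
  step 8. node 1  ⊔preds=11111  new=11111  old=00001  +wl: 
  step 9. node 4  ⊔preds=11111  new=11111  stable
  step 10. node 0  ⊔preds=01000  new=11101  old=10101  +wl: 5,6
  step 11. node 2  ⊔preds=11101  new=11101  old=10101  +wl: 3,4
  step 12. node 5  ⊔preds=11101  new=11111  stable
  step 13. node 6  ⊔preds=11101  new=01000  stable
  step 14. node 3  ⊔preds=11101  new=11001  stable
  step 15. node 4  ⊔preds=11111  new=11111  stable

Least fixpoint reached:
  node 0: 11101
  node 1: 11111
  node 2: 11101
  node 3: 11001
  node 4: 11111
  node 5: 11111
  node 6: 01000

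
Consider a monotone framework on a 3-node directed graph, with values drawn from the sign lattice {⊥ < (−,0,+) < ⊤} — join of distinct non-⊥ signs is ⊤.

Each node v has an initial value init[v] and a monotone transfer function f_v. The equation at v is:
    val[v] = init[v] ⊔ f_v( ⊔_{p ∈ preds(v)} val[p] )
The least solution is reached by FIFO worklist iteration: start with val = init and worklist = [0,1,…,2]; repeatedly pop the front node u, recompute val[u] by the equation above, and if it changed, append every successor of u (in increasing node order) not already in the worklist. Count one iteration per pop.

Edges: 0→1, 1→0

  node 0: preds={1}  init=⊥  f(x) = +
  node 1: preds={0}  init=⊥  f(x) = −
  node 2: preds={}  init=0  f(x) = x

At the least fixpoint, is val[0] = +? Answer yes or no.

Trace (4 dequeues):
  [1] u=0 | in ⊥ | out + | prev ⊥ | push {}
  [2] u=1 | in + | out − | prev ⊥ | push {0}
  [3] u=2 | in ⊥ | out 0 | ==
  [4] u=0 | in − | out + | ==

Converged values:
  [0] +
  [1] −
  [2] 0

yes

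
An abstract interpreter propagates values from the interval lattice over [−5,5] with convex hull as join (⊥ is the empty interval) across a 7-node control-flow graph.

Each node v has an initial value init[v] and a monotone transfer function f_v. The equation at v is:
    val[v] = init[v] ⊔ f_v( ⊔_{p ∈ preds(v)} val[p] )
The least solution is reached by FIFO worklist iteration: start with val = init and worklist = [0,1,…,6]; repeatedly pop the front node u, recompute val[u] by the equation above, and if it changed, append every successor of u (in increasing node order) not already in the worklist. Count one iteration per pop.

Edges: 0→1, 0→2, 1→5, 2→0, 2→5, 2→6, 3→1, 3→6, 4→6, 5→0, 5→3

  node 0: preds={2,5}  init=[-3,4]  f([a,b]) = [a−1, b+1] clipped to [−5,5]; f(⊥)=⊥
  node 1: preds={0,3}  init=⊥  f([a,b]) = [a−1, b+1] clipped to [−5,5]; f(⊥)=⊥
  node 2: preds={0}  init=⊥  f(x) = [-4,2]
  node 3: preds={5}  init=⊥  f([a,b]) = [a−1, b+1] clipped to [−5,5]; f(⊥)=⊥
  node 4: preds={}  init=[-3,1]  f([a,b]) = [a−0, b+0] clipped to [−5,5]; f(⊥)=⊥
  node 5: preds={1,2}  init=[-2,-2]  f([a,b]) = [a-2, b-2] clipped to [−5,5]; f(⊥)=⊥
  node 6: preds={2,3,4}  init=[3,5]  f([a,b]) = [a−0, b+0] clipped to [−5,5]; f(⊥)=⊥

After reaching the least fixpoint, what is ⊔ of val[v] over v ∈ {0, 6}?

Worklist (14 pops):
  #1 pop 0: in=[-2,-2] → [-3,4] (no change)
  #2 pop 1: in=[-3,4] → [-4,5] (was ⊥); enqueue []
  #3 pop 2: in=[-3,4] → [-4,2] (was ⊥); enqueue [0]
  #4 pop 3: in=[-2,-2] → [-3,-1] (was ⊥); enqueue [1]
  #5 pop 4: in=⊥ → [-3,1] (no change)
  #6 pop 5: in=[-4,5] → [-5,3] (was [-2,-2]); enqueue [3]
  #7 pop 6: in=[-4,2] → [-4,5] (was [3,5]); enqueue []
  #8 pop 0: in=[-5,3] → [-5,4] (was [-3,4]); enqueue [2]
  #9 pop 1: in=[-5,4] → [-5,5] (was [-4,5]); enqueue [5]
  #10 pop 3: in=[-5,3] → [-5,4] (was [-3,-1]); enqueue [1,6]
  #11 pop 2: in=[-5,4] → [-4,2] (no change)
  #12 pop 5: in=[-5,5] → [-5,3] (no change)
  #13 pop 1: in=[-5,4] → [-5,5] (no change)
  #14 pop 6: in=[-5,4] → [-5,5] (was [-4,5]); enqueue []

Fixpoint:
  val[0] = [-5,4]
  val[1] = [-5,5]
  val[2] = [-4,2]
  val[3] = [-5,4]
  val[4] = [-3,1]
  val[5] = [-5,3]
  val[6] = [-5,5]

[-5,5]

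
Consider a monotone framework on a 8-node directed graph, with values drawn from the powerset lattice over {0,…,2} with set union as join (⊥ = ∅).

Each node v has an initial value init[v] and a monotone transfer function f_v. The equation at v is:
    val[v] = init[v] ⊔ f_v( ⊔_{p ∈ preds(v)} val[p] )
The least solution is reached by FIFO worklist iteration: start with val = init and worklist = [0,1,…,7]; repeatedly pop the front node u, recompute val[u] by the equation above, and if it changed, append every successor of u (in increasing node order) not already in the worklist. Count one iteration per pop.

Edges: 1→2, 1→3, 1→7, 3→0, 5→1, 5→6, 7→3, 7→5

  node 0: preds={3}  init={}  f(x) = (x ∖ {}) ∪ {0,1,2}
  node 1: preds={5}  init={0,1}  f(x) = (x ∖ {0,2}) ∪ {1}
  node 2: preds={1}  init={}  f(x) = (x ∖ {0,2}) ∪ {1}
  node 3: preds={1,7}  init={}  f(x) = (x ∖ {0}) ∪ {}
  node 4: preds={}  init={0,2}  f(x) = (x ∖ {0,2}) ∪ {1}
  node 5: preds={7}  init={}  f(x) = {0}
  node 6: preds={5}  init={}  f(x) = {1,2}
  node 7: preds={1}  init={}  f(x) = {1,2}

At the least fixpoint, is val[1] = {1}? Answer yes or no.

no

Trace (13 dequeues):
  [1] u=0 | in {} | out {0,1,2} | prev {} | push {}
  [2] u=1 | in {} | out {0,1} | ==
  [3] u=2 | in {0,1} | out {1} | prev {} | push {}
  [4] u=3 | in {0,1} | out {1} | prev {} | push {0}
  [5] u=4 | in {} | out {0,1,2} | prev {0,2} | push {}
  [6] u=5 | in {} | out {0} | prev {} | push {1}
  [7] u=6 | in {0} | out {1,2} | prev {} | push {}
  [8] u=7 | in {0,1} | out {1,2} | prev {} | push {3,5}
  [9] u=0 | in {1} | out {0,1,2} | ==
  [10] u=1 | in {0} | out {0,1} | ==
  [11] u=3 | in {0,1,2} | out {1,2} | prev {1} | push {0}
  [12] u=5 | in {1,2} | out {0} | ==
  [13] u=0 | in {1,2} | out {0,1,2} | ==

Converged values:
  [0] {0,1,2}
  [1] {0,1}
  [2] {1}
  [3] {1,2}
  [4] {0,1,2}
  [5] {0}
  [6] {1,2}
  [7] {1,2}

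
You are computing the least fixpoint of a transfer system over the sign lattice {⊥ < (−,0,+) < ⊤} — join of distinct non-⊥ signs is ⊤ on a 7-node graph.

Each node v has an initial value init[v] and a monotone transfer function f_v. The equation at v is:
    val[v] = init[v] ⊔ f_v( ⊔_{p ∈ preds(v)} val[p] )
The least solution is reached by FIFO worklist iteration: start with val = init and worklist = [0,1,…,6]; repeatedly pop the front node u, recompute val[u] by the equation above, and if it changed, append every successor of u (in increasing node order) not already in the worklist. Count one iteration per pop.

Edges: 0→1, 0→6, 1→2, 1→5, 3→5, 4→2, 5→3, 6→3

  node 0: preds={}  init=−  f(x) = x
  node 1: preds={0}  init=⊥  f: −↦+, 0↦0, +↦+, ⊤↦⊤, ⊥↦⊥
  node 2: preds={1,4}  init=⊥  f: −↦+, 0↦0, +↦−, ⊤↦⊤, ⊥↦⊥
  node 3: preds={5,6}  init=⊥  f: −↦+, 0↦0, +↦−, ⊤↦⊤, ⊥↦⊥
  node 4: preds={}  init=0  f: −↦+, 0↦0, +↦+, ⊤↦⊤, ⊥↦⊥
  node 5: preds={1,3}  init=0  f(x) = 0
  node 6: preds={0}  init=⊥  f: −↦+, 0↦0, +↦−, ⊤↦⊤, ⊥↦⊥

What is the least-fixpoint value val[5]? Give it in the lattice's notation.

Iteration log — 9 steps:
  step 1. node 0  ⊔preds=⊥  new=−  stable
  step 2. node 1  ⊔preds=−  new=+  old=⊥  +wl: 
  step 3. node 2  ⊔preds=⊤  new=⊤  old=⊥  +wl: 
  step 4. node 3  ⊔preds=0  new=0  old=⊥  +wl: 
  step 5. node 4  ⊔preds=⊥  new=0  stable
  step 6. node 5  ⊔preds=⊤  new=0  stable
  step 7. node 6  ⊔preds=−  new=+  old=⊥  +wl: 3
  step 8. node 3  ⊔preds=⊤  new=⊤  old=0  +wl: 5
  step 9. node 5  ⊔preds=⊤  new=0  stable

Least fixpoint reached:
  node 0: −
  node 1: +
  node 2: ⊤
  node 3: ⊤
  node 4: 0
  node 5: 0
  node 6: +

0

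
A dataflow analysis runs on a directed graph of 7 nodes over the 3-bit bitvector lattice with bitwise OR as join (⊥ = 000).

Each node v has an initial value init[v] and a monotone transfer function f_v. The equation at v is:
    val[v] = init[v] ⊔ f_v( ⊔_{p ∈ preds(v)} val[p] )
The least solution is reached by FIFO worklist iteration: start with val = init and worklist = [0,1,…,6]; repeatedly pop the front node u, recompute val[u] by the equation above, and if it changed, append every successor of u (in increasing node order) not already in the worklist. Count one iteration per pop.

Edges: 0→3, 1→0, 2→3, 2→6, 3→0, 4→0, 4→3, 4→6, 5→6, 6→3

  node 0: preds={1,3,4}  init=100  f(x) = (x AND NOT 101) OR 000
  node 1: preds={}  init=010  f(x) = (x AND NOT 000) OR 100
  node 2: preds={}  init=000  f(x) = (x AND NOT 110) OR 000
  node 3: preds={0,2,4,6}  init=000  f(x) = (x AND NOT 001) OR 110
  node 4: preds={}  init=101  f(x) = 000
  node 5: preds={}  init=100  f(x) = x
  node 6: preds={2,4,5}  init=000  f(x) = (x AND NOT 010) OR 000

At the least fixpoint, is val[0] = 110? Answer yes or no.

Trace (9 dequeues):
  [1] u=0 | in 111 | out 110 | prev 100 | push {}
  [2] u=1 | in 000 | out 110 | prev 010 | push {0}
  [3] u=2 | in 000 | out 000 | ==
  [4] u=3 | in 111 | out 110 | prev 000 | push {}
  [5] u=4 | in 000 | out 101 | ==
  [6] u=5 | in 000 | out 100 | ==
  [7] u=6 | in 101 | out 101 | prev 000 | push {3}
  [8] u=0 | in 111 | out 110 | ==
  [9] u=3 | in 111 | out 110 | ==

Converged values:
  [0] 110
  [1] 110
  [2] 000
  [3] 110
  [4] 101
  [5] 100
  [6] 101

yes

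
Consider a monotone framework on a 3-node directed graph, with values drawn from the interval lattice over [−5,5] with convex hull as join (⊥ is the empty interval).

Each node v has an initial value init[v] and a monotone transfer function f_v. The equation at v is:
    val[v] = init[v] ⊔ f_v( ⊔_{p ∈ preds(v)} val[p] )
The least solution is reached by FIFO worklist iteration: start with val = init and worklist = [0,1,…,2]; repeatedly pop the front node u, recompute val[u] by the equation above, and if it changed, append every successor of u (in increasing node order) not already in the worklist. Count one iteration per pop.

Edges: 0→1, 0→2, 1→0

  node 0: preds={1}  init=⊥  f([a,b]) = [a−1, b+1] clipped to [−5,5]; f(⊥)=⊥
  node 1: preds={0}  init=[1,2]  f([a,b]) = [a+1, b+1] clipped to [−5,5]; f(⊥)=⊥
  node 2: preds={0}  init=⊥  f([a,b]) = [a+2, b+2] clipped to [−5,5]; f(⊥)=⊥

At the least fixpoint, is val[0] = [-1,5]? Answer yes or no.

no

Trace (7 dequeues):
  [1] u=0 | in [1,2] | out [0,3] | prev ⊥ | push {}
  [2] u=1 | in [0,3] | out [1,4] | prev [1,2] | push {0}
  [3] u=2 | in [0,3] | out [2,5] | prev ⊥ | push {}
  [4] u=0 | in [1,4] | out [0,5] | prev [0,3] | push {1,2}
  [5] u=1 | in [0,5] | out [1,5] | prev [1,4] | push {0}
  [6] u=2 | in [0,5] | out [2,5] | ==
  [7] u=0 | in [1,5] | out [0,5] | ==

Converged values:
  [0] [0,5]
  [1] [1,5]
  [2] [2,5]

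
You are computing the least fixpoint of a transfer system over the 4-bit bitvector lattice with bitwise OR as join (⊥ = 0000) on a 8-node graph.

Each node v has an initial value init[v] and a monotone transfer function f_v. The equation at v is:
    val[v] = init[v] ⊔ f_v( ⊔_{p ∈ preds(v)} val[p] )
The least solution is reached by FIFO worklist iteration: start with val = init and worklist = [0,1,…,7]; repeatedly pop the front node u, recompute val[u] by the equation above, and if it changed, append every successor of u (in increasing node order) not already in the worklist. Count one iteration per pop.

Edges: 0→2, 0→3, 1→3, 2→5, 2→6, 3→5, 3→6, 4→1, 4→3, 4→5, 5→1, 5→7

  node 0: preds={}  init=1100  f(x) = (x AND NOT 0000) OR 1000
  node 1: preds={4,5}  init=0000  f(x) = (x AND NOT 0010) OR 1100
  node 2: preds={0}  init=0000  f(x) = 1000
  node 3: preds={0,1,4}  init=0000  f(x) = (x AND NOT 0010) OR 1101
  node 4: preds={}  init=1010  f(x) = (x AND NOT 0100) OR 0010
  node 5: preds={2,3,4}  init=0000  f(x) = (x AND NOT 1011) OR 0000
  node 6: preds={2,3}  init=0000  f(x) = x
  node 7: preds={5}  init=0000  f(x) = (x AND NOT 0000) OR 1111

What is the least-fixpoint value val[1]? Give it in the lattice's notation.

1100

Trace (9 dequeues):
  [1] u=0 | in 0000 | out 1100 | ==
  [2] u=1 | in 1010 | out 1100 | prev 0000 | push {}
  [3] u=2 | in 1100 | out 1000 | prev 0000 | push {}
  [4] u=3 | in 1110 | out 1101 | prev 0000 | push {}
  [5] u=4 | in 0000 | out 1010 | ==
  [6] u=5 | in 1111 | out 0100 | prev 0000 | push {1}
  [7] u=6 | in 1101 | out 1101 | prev 0000 | push {}
  [8] u=7 | in 0100 | out 1111 | prev 0000 | push {}
  [9] u=1 | in 1110 | out 1100 | ==

Converged values:
  [0] 1100
  [1] 1100
  [2] 1000
  [3] 1101
  [4] 1010
  [5] 0100
  [6] 1101
  [7] 1111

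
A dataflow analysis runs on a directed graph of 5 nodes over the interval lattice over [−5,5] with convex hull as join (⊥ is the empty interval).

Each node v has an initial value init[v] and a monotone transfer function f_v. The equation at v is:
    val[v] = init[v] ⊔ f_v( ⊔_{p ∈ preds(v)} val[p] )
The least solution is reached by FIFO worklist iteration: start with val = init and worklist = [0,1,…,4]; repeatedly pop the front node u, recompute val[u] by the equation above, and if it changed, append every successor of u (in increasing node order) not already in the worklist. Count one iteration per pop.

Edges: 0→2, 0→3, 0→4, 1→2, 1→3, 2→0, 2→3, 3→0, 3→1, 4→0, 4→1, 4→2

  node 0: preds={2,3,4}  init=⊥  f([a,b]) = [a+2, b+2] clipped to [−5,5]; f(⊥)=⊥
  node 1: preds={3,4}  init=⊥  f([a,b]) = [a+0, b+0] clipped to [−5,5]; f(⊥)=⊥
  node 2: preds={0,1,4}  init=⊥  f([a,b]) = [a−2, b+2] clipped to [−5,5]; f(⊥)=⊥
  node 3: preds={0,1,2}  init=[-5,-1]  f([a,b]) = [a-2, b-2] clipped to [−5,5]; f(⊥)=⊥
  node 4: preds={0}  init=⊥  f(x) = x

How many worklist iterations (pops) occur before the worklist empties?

Trace (14 dequeues):
  [1] u=0 | in [-5,-1] | out [-3,1] | prev ⊥ | push {}
  [2] u=1 | in [-5,-1] | out [-5,-1] | prev ⊥ | push {}
  [3] u=2 | in [-5,1] | out [-5,3] | prev ⊥ | push {0}
  [4] u=3 | in [-5,3] | out [-5,1] | prev [-5,-1] | push {1}
  [5] u=4 | in [-3,1] | out [-3,1] | prev ⊥ | push {2}
  [6] u=0 | in [-5,3] | out [-3,5] | prev [-3,1] | push {3,4}
  [7] u=1 | in [-5,1] | out [-5,1] | prev [-5,-1] | push {}
  [8] u=2 | in [-5,5] | out [-5,5] | prev [-5,3] | push {0}
  [9] u=3 | in [-5,5] | out [-5,3] | prev [-5,1] | push {1}
  [10] u=4 | in [-3,5] | out [-3,5] | prev [-3,1] | push {2}
  [11] u=0 | in [-5,5] | out [-3,5] | ==
  [12] u=1 | in [-5,5] | out [-5,5] | prev [-5,1] | push {3}
  [13] u=2 | in [-5,5] | out [-5,5] | ==
  [14] u=3 | in [-5,5] | out [-5,3] | ==

Converged values:
  [0] [-3,5]
  [1] [-5,5]
  [2] [-5,5]
  [3] [-5,3]
  [4] [-3,5]

14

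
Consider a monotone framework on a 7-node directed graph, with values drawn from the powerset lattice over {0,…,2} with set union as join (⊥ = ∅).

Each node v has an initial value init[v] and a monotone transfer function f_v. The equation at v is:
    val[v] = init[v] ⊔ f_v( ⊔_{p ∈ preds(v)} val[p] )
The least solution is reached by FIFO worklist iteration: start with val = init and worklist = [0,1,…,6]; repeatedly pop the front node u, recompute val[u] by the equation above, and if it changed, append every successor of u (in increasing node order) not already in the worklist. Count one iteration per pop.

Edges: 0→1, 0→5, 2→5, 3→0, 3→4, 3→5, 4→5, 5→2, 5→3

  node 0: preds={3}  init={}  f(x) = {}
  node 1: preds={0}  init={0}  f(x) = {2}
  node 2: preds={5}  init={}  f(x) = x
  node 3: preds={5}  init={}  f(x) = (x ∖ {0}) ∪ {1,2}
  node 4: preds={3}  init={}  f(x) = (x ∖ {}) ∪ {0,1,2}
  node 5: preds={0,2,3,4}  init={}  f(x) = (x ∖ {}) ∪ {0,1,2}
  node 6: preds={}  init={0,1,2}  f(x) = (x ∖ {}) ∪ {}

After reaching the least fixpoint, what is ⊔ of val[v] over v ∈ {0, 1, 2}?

{0,1,2}

Iteration log — 11 steps:
  step 1. node 0  ⊔preds={}  new={}  stable
  step 2. node 1  ⊔preds={}  new={0,2}  old={0}  +wl: 
  step 3. node 2  ⊔preds={}  new={}  stable
  step 4. node 3  ⊔preds={}  new={1,2}  old={}  +wl: 0
  step 5. node 4  ⊔preds={1,2}  new={0,1,2}  old={}  +wl: 
  step 6. node 5  ⊔preds={0,1,2}  new={0,1,2}  old={}  +wl: 2,3
  step 7. node 6  ⊔preds={}  new={0,1,2}  stable
  step 8. node 0  ⊔preds={1,2}  new={}  stable
  step 9. node 2  ⊔preds={0,1,2}  new={0,1,2}  old={}  +wl: 5
  step 10. node 3  ⊔preds={0,1,2}  new={1,2}  stable
  step 11. node 5  ⊔preds={0,1,2}  new={0,1,2}  stable

Least fixpoint reached:
  node 0: {}
  node 1: {0,2}
  node 2: {0,1,2}
  node 3: {1,2}
  node 4: {0,1,2}
  node 5: {0,1,2}
  node 6: {0,1,2}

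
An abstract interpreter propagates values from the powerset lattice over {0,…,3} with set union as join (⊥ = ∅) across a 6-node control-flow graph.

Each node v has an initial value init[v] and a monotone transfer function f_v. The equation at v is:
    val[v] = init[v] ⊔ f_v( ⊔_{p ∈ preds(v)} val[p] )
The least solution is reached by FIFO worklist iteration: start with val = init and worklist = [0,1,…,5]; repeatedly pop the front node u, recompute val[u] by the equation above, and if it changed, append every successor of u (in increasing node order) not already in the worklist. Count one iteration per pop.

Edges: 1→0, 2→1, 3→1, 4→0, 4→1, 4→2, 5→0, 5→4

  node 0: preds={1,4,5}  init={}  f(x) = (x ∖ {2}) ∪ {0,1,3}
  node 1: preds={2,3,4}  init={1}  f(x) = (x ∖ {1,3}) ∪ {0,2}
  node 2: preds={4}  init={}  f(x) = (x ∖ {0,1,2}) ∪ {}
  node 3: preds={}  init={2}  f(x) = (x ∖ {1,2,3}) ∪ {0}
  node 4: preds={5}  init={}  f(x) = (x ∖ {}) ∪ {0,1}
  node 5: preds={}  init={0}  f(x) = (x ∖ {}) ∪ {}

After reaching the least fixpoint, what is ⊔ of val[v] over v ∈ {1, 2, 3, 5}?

{0,1,2}

Trace (9 dequeues):
  [1] u=0 | in {0,1} | out {0,1,3} | prev {} | push {}
  [2] u=1 | in {2} | out {0,1,2} | prev {1} | push {0}
  [3] u=2 | in {} | out {} | ==
  [4] u=3 | in {} | out {0,2} | prev {2} | push {1}
  [5] u=4 | in {0} | out {0,1} | prev {} | push {2}
  [6] u=5 | in {} | out {0} | ==
  [7] u=0 | in {0,1,2} | out {0,1,3} | ==
  [8] u=1 | in {0,1,2} | out {0,1,2} | ==
  [9] u=2 | in {0,1} | out {} | ==

Converged values:
  [0] {0,1,3}
  [1] {0,1,2}
  [2] {}
  [3] {0,2}
  [4] {0,1}
  [5] {0}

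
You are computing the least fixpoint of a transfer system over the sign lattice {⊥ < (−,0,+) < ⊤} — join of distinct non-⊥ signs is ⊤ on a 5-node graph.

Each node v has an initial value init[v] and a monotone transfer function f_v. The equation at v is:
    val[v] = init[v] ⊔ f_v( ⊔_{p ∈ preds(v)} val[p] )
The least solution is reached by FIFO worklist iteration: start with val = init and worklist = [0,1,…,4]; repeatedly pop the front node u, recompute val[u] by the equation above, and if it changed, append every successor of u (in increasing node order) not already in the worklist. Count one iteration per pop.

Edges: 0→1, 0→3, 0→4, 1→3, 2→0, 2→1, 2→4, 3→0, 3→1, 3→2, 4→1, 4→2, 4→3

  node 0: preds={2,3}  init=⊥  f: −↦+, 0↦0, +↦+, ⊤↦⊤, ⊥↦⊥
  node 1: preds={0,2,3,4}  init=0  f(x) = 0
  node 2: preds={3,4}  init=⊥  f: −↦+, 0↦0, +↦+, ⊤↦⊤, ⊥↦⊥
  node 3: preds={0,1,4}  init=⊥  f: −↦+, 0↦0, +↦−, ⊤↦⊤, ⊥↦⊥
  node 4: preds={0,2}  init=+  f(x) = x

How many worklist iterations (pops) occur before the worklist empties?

Worklist (14 pops):
  #1 pop 0: in=⊥ → ⊥ (no change)
  #2 pop 1: in=+ → 0 (no change)
  #3 pop 2: in=+ → + (was ⊥); enqueue [0,1]
  #4 pop 3: in=⊤ → ⊤ (was ⊥); enqueue [2]
  #5 pop 4: in=+ → + (no change)
  #6 pop 0: in=⊤ → ⊤ (was ⊥); enqueue [3,4]
  #7 pop 1: in=⊤ → 0 (no change)
  #8 pop 2: in=⊤ → ⊤ (was +); enqueue [0,1]
  #9 pop 3: in=⊤ → ⊤ (no change)
  #10 pop 4: in=⊤ → ⊤ (was +); enqueue [2,3]
  #11 pop 0: in=⊤ → ⊤ (no change)
  #12 pop 1: in=⊤ → 0 (no change)
  #13 pop 2: in=⊤ → ⊤ (no change)
  #14 pop 3: in=⊤ → ⊤ (no change)

Fixpoint:
  val[0] = ⊤
  val[1] = 0
  val[2] = ⊤
  val[3] = ⊤
  val[4] = ⊤

14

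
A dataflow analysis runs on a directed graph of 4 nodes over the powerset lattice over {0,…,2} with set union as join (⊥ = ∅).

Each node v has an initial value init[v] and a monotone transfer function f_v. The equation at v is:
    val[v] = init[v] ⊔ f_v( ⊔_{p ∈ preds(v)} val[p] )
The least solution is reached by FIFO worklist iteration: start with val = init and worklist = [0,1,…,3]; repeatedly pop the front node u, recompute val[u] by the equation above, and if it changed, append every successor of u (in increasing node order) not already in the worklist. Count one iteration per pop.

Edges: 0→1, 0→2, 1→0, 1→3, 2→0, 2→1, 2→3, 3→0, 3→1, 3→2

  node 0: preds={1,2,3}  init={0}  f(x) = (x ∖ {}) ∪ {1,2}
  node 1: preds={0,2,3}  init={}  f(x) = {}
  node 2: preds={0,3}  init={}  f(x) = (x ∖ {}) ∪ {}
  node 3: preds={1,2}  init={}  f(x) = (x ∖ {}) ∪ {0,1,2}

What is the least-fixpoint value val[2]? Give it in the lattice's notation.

Worklist (7 pops):
  #1 pop 0: in={} → {0,1,2} (was {0}); enqueue []
  #2 pop 1: in={0,1,2} → {} (no change)
  #3 pop 2: in={0,1,2} → {0,1,2} (was {}); enqueue [0,1]
  #4 pop 3: in={0,1,2} → {0,1,2} (was {}); enqueue [2]
  #5 pop 0: in={0,1,2} → {0,1,2} (no change)
  #6 pop 1: in={0,1,2} → {} (no change)
  #7 pop 2: in={0,1,2} → {0,1,2} (no change)

Fixpoint:
  val[0] = {0,1,2}
  val[1] = {}
  val[2] = {0,1,2}
  val[3] = {0,1,2}

{0,1,2}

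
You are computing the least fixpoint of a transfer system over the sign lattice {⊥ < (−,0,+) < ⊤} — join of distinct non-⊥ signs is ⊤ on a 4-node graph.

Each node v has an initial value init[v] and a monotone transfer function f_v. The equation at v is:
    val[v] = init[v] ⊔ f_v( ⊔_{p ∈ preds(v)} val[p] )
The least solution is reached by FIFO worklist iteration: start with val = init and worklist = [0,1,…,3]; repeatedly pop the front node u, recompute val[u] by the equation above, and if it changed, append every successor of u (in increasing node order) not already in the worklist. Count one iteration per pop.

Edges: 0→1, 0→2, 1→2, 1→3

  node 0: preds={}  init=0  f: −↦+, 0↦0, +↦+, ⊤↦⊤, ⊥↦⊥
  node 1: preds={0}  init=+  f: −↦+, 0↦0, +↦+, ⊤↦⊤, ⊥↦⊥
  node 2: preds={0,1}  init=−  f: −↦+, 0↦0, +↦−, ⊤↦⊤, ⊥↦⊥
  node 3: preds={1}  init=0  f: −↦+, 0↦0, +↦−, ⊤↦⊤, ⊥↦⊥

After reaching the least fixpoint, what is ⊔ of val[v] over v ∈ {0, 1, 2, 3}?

⊤

Iteration log — 4 steps:
  step 1. node 0  ⊔preds=⊥  new=0  stable
  step 2. node 1  ⊔preds=0  new=⊤  old=+  +wl: 
  step 3. node 2  ⊔preds=⊤  new=⊤  old=−  +wl: 
  step 4. node 3  ⊔preds=⊤  new=⊤  old=0  +wl: 

Least fixpoint reached:
  node 0: 0
  node 1: ⊤
  node 2: ⊤
  node 3: ⊤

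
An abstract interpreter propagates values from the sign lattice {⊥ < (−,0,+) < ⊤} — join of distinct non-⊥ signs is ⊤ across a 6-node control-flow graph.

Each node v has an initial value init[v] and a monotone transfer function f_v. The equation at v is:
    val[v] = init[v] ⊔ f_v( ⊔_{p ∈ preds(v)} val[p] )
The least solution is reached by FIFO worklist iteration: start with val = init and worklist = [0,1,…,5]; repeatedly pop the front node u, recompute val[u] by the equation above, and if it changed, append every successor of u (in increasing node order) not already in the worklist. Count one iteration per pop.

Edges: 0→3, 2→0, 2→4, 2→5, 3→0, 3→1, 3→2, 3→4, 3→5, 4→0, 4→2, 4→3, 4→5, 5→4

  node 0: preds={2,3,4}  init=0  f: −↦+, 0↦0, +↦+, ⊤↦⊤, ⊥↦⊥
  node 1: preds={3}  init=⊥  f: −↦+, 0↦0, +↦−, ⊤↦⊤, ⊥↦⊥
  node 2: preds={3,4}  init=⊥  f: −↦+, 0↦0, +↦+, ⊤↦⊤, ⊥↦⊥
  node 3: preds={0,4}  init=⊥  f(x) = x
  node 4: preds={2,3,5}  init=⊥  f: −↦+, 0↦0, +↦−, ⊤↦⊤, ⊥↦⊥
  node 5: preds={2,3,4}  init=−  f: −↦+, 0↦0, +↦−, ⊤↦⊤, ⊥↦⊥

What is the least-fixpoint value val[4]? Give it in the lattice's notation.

Trace (15 dequeues):
  [1] u=0 | in ⊥ | out 0 | ==
  [2] u=1 | in ⊥ | out ⊥ | ==
  [3] u=2 | in ⊥ | out ⊥ | ==
  [4] u=3 | in 0 | out 0 | prev ⊥ | push {0,1,2}
  [5] u=4 | in ⊤ | out ⊤ | prev ⊥ | push {3}
  [6] u=5 | in ⊤ | out ⊤ | prev − | push {4}
  [7] u=0 | in ⊤ | out ⊤ | prev 0 | push {}
  [8] u=1 | in 0 | out 0 | prev ⊥ | push {}
  [9] u=2 | in ⊤ | out ⊤ | prev ⊥ | push {0,5}
  [10] u=3 | in ⊤ | out ⊤ | prev 0 | push {1,2}
  [11] u=4 | in ⊤ | out ⊤ | ==
  [12] u=0 | in ⊤ | out ⊤ | ==
  [13] u=5 | in ⊤ | out ⊤ | ==
  [14] u=1 | in ⊤ | out ⊤ | prev 0 | push {}
  [15] u=2 | in ⊤ | out ⊤ | ==

Converged values:
  [0] ⊤
  [1] ⊤
  [2] ⊤
  [3] ⊤
  [4] ⊤
  [5] ⊤

⊤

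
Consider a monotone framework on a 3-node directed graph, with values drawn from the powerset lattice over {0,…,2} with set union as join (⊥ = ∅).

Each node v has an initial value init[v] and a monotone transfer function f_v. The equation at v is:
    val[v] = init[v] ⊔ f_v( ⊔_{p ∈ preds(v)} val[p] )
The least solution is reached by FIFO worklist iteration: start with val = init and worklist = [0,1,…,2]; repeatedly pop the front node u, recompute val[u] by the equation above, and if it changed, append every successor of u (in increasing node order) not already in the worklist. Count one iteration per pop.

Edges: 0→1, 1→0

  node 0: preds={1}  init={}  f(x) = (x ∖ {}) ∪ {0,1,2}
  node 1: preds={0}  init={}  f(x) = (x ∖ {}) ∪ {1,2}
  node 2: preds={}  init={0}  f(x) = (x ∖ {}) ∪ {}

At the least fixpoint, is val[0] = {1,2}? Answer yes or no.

no

Worklist (4 pops):
  #1 pop 0: in={} → {0,1,2} (was {}); enqueue []
  #2 pop 1: in={0,1,2} → {0,1,2} (was {}); enqueue [0]
  #3 pop 2: in={} → {0} (no change)
  #4 pop 0: in={0,1,2} → {0,1,2} (no change)

Fixpoint:
  val[0] = {0,1,2}
  val[1] = {0,1,2}
  val[2] = {0}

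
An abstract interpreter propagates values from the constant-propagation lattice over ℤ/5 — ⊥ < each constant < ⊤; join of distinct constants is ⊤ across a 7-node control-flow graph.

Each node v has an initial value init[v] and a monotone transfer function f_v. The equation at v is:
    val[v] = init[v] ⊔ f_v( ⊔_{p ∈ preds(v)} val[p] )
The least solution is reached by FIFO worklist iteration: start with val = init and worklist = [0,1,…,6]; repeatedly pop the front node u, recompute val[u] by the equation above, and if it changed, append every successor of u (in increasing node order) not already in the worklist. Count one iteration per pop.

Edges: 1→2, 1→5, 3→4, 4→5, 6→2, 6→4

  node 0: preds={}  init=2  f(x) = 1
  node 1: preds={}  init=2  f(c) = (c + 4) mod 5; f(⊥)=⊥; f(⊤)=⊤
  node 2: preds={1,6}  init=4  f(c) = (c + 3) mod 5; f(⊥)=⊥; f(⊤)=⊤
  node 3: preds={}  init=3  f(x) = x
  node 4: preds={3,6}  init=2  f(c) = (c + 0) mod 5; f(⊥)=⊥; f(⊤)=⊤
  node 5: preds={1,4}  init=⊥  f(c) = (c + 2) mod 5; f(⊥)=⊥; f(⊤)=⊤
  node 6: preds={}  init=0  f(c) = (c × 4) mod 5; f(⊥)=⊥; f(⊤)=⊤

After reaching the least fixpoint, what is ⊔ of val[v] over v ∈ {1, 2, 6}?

⊤

Trace (7 dequeues):
  [1] u=0 | in ⊥ | out ⊤ | prev 2 | push {}
  [2] u=1 | in ⊥ | out 2 | ==
  [3] u=2 | in ⊤ | out ⊤ | prev 4 | push {}
  [4] u=3 | in ⊥ | out 3 | ==
  [5] u=4 | in ⊤ | out ⊤ | prev 2 | push {}
  [6] u=5 | in ⊤ | out ⊤ | prev ⊥ | push {}
  [7] u=6 | in ⊥ | out 0 | ==

Converged values:
  [0] ⊤
  [1] 2
  [2] ⊤
  [3] 3
  [4] ⊤
  [5] ⊤
  [6] 0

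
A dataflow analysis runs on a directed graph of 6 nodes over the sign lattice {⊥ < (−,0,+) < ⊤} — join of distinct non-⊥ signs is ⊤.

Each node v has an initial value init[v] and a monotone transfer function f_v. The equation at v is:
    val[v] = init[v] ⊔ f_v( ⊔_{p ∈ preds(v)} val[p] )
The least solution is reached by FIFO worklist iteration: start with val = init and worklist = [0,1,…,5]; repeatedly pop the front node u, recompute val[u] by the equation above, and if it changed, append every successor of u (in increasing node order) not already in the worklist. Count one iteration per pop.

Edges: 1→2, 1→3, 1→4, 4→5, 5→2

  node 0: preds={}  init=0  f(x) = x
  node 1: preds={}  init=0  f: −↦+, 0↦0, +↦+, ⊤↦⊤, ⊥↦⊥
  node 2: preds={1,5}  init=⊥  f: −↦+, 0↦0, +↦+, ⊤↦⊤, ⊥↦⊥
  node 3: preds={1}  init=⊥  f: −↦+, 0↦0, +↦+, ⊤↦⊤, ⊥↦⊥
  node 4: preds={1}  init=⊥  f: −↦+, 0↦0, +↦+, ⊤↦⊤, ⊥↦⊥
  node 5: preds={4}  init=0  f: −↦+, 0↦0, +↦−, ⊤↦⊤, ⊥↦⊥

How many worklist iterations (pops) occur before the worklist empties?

Iteration log — 6 steps:
  step 1. node 0  ⊔preds=⊥  new=0  stable
  step 2. node 1  ⊔preds=⊥  new=0  stable
  step 3. node 2  ⊔preds=0  new=0  old=⊥  +wl: 
  step 4. node 3  ⊔preds=0  new=0  old=⊥  +wl: 
  step 5. node 4  ⊔preds=0  new=0  old=⊥  +wl: 
  step 6. node 5  ⊔preds=0  new=0  stable

Least fixpoint reached:
  node 0: 0
  node 1: 0
  node 2: 0
  node 3: 0
  node 4: 0
  node 5: 0

6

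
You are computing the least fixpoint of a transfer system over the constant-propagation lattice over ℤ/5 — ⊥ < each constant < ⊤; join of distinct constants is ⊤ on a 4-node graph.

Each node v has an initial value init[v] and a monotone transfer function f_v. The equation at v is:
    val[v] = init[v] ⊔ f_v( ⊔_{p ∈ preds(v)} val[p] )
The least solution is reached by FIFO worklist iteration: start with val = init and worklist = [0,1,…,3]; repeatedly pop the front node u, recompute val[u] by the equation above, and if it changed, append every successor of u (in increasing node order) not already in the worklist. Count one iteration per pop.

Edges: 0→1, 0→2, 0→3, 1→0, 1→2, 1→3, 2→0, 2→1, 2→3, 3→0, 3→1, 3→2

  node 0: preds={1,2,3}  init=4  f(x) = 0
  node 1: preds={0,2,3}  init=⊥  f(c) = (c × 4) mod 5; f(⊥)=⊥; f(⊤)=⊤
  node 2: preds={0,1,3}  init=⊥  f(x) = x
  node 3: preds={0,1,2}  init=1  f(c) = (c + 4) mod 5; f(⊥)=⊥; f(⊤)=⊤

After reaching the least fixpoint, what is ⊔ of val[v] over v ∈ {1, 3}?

Iteration log — 7 steps:
  step 1. node 0  ⊔preds=1  new=⊤  old=4  +wl: 
  step 2. node 1  ⊔preds=⊤  new=⊤  old=⊥  +wl: 0
  step 3. node 2  ⊔preds=⊤  new=⊤  old=⊥  +wl: 1
  step 4. node 3  ⊔preds=⊤  new=⊤  old=1  +wl: 2
  step 5. node 0  ⊔preds=⊤  new=⊤  stable
  step 6. node 1  ⊔preds=⊤  new=⊤  stable
  step 7. node 2  ⊔preds=⊤  new=⊤  stable

Least fixpoint reached:
  node 0: ⊤
  node 1: ⊤
  node 2: ⊤
  node 3: ⊤

⊤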